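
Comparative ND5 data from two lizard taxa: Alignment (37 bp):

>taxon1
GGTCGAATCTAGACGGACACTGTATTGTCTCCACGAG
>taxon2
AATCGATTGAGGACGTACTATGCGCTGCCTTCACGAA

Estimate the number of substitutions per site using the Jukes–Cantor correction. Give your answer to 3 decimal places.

The sequences differ at 15 of 37 sites, so p = 15/37 ≈ 0.405405.
d = −(3/4) ln(1 − 4p/3) = −0.75 ln(1 − 0.54054) = −0.75 ln(0.45946)
  = −0.75 × (-0.777703) = 0.583277 substitutions/site.

0.583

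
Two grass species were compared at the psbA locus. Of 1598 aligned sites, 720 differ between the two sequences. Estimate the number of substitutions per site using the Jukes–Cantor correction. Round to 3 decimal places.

0.689

p = 720/1598 ≈ 0.450563.
d = −(3/4) ln(1 − 4p/3) = −0.75 ln(1 − 0.600751) = −0.75 ln(0.399249)
  = −0.75 × (-0.918170) = 0.688628 substitutions/site.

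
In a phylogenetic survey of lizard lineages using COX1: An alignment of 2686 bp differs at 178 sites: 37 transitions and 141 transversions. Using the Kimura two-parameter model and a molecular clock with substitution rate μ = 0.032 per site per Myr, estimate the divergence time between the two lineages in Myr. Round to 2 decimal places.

1.09

P = 37/2686 ≈ 0.013775 and Q = 141/2686 ≈ 0.052494.
Under the Kimura two-parameter model, d = −½ ln(1 − 2P − Q) − ¼ ln(1 − 2Q).
1 − 2P − Q = 0.919956, giving −½ ln(0.919956) = 0.041715.
1 − 2Q = 0.895012, giving −¼ ln(0.895012) = 0.027730.
d = 0.041715 + 0.027730 = 0.069445.
Under a molecular clock d = 2μt, so t = d/(2μ) = 0.069445 / (2 × 0.032) = 1.09 Myr.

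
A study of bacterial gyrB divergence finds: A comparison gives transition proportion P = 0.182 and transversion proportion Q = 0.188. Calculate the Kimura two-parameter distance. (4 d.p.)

Under the Kimura two-parameter model, d = −½ ln(1 − 2P − Q) − ¼ ln(1 − 2Q).
1 − 2P − Q = 0.448, giving −½ ln(0.448) = 0.401481.
1 − 2Q = 0.624, giving −¼ ln(0.624) = 0.117901.
d = 0.401481 + 0.117901 = 0.519382.

0.5194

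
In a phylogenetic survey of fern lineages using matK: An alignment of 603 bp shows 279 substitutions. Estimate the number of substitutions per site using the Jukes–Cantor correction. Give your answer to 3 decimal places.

p = 279/603 ≈ 0.462687.
d = −(3/4) ln(1 − 4p/3) = −0.75 ln(1 − 0.616916) = −0.75 ln(0.383084)
  = −0.75 × (-0.959501) = 0.719626 substitutions/site.

0.720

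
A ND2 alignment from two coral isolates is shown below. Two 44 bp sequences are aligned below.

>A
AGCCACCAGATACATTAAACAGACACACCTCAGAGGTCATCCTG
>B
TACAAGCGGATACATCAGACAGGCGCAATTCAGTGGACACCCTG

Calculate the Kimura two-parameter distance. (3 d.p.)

0.426

Of 44 sites, 8 differences are transitions and 6 are transversions, so P = 8/44 ≈ 0.181818 and Q = 6/44 ≈ 0.136364.
Under the Kimura two-parameter model, d = −½ ln(1 − 2P − Q) − ¼ ln(1 − 2Q).
1 − 2P − Q = 0.5, giving −½ ln(0.5) = 0.346574.
1 − 2Q = 0.727272, giving −¼ ln(0.727272) = 0.079614.
d = 0.346574 + 0.079614 = 0.426188.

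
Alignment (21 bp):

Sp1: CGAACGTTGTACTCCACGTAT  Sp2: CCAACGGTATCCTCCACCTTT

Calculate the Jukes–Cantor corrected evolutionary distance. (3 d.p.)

0.360

The sequences differ at 6 of 21 sites (2, 7, 9, 11, 18, 20), so p = 6/21 ≈ 0.285714.
d = −(3/4) ln(1 − 4p/3) = −0.75 ln(1 − 0.380952) = −0.75 ln(0.619048)
  = −0.75 × (-0.479572) = 0.359679 substitutions/site.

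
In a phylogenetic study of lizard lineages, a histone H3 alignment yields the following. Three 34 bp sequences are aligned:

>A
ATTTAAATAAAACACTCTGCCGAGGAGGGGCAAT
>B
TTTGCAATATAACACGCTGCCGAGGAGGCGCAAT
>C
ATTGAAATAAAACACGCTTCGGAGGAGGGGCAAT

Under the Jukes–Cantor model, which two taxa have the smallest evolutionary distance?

A–B: 6/34 differ, p = 0.176, d = 0.201.
A–C: 4/34 differ, p = 0.118, d = 0.128.
B–C: 6/34 differ, p = 0.176, d = 0.201.
The smallest distance is between A and C.

A and C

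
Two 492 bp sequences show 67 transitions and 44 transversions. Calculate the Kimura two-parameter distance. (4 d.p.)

0.2738

P = 67/492 ≈ 0.136179 and Q = 44/492 ≈ 0.089431.
Under the Kimura two-parameter model, d = −½ ln(1 − 2P − Q) − ¼ ln(1 − 2Q).
1 − 2P − Q = 0.638211, giving −½ ln(0.638211) = 0.224543.
1 − 2Q = 0.821138, giving −¼ ln(0.821138) = 0.049266.
d = 0.224543 + 0.049266 = 0.273809.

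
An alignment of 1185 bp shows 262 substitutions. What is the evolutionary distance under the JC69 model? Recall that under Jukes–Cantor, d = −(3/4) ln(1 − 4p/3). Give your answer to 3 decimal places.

0.262

p = 262/1185 ≈ 0.221097.
d = −(3/4) ln(1 − 4p/3) = −0.75 ln(1 − 0.294796) = −0.75 ln(0.705204)
  = −0.75 × (-0.349268) = 0.261951 substitutions/site.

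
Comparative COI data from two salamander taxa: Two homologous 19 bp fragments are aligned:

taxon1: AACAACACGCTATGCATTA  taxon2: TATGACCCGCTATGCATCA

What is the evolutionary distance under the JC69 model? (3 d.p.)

0.324

The sequences differ at 5 of 19 sites (1, 3, 4, 7, 18), so p = 5/19 ≈ 0.263158.
d = −(3/4) ln(1 − 4p/3) = −0.75 ln(1 − 0.350877) = −0.75 ln(0.649123)
  = −0.75 × (-0.432133) = 0.324100 substitutions/site.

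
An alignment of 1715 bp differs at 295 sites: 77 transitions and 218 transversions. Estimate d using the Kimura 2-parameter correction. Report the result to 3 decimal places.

P = 77/1715 ≈ 0.044898 and Q = 218/1715 ≈ 0.127114.
Under the Kimura two-parameter model, d = −½ ln(1 − 2P − Q) − ¼ ln(1 − 2Q).
1 − 2P − Q = 0.78309, giving −½ ln(0.78309) = 0.122254.
1 − 2Q = 0.745772, giving −¼ ln(0.745772) = 0.073334.
d = 0.122254 + 0.073334 = 0.195588.

0.196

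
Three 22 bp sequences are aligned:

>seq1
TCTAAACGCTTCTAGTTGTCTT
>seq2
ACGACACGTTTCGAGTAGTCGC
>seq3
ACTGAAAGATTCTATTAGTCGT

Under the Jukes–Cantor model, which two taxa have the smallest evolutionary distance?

seq1 and seq3

seq1–seq2: 8/22 differ, p = 0.364, d = 0.497.
seq1–seq3: 7/22 differ, p = 0.318, d = 0.414.
seq2–seq3: 8/22 differ, p = 0.364, d = 0.497.
The smallest distance is between seq1 and seq3.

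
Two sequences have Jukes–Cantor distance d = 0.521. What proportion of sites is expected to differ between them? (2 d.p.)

p = (3/4)(1 − e^(−4d/3)) = 0.75 × (1 − e^(-0.694667)) = 0.75 × (1 − 0.499241) = 0.375569.

0.38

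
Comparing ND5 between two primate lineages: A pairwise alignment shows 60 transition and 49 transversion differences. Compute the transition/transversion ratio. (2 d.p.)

R = 60/49 = 1.224489… ≈ 1.22 (to 2 d.p.).

1.22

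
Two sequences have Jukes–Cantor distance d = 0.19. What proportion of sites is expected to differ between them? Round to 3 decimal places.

0.168

p = (3/4)(1 − e^(−4d/3)) = 0.75 × (1 − e^(-0.253333)) = 0.75 × (1 − 0.776209) = 0.167843.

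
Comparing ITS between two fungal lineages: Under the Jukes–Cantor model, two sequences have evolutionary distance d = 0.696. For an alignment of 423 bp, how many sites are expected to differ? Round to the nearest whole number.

192

Invert JC69: p = (3/4)(1 − e^(−4d/3)) = 0.75 × (1 − e^(-0.928)) = 0.75 × (1 − 0.395344) = 0.453492.
Expected differing sites = pL ≈ 0.453492 × 423 = 191.827116 ≈ 192.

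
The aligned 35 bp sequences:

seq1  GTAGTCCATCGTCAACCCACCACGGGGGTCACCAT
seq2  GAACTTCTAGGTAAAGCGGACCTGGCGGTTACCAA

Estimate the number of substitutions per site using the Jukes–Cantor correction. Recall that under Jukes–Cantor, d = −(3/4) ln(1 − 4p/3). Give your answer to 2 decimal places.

The sequences differ at 16 of 35 sites, so p = 16/35 ≈ 0.457143.
d = −(3/4) ln(1 − 4p/3) = −0.75 ln(1 − 0.609524) = −0.75 ln(0.390476)
  = −0.75 × (-0.940389) = 0.705292 substitutions/site.

0.71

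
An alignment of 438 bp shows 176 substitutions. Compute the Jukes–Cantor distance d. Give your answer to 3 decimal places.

p = 176/438 ≈ 0.401826.
d = −(3/4) ln(1 − 4p/3) = −0.75 ln(1 − 0.535768) = −0.75 ln(0.464232)
  = −0.75 × (-0.767371) = 0.575528 substitutions/site.

0.576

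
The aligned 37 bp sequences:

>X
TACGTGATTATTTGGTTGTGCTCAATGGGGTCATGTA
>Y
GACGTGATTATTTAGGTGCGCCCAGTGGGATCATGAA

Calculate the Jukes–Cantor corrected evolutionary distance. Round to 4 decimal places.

The sequences differ at 8 of 37 sites (1, 14, 16, 19, 22, 25, 30, 36), so p = 8/37 ≈ 0.216216.
d = −(3/4) ln(1 − 4p/3) = −0.75 ln(1 − 0.288288) = −0.75 ln(0.711712)
  = −0.75 × (-0.340082) = 0.255062 substitutions/site.

0.2551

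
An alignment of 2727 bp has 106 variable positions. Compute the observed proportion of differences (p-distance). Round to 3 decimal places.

0.039

p = 106/2727 = 0.038870… ≈ 0.039 (to 3 d.p.).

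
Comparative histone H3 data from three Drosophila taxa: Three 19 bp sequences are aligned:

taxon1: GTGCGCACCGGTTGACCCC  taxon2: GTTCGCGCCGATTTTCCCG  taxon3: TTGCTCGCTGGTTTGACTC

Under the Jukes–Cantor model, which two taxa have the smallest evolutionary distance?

taxon1 and taxon2

taxon1–taxon2: 6/19 differ, p = 0.316, d = 0.410.
taxon1–taxon3: 8/19 differ, p = 0.421, d = 0.618.
taxon2–taxon3: 9/19 differ, p = 0.474, d = 0.749.
The smallest distance is between taxon1 and taxon2.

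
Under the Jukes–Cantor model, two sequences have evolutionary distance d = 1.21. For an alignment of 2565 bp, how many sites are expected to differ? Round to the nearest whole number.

Invert JC69: p = (3/4)(1 − e^(−4d/3)) = 0.75 × (1 − e^(-1.613333)) = 0.75 × (1 − 0.199222) = 0.600584.
Expected differing sites = pL ≈ 0.600584 × 2565 = 1540.49796 ≈ 1540.

1540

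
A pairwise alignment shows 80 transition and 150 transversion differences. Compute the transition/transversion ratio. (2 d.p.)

0.53

R = 80/150 = 0.533333… ≈ 0.53 (to 2 d.p.).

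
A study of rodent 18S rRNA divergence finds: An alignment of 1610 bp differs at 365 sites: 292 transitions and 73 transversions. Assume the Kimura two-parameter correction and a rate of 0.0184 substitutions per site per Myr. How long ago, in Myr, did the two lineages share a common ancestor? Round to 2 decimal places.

P = 292/1610 ≈ 0.181366 and Q = 73/1610 ≈ 0.045342.
Under the Kimura two-parameter model, d = −½ ln(1 − 2P − Q) − ¼ ln(1 − 2Q).
1 − 2P − Q = 0.591926, giving −½ ln(0.591926) = 0.262187.
1 − 2Q = 0.909316, giving −¼ ln(0.909316) = 0.023766.
d = 0.262187 + 0.023766 = 0.285953.
Under a molecular clock d = 2μt, so t = d/(2μ) = 0.285953 / (2 × 0.0184) = 7.77 Myr.

7.77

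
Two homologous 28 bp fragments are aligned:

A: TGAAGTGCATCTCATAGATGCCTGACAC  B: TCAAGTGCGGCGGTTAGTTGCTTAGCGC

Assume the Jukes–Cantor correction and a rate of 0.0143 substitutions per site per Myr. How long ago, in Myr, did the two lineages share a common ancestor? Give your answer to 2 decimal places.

The sequences differ at 11 of 28 sites, so p = 11/28 ≈ 0.392857.
d = −(3/4) ln(1 − 4p/3) = −0.75 ln(1 − 0.523809) = −0.75 ln(0.476191)
  = −0.75 × (-0.741936) = 0.556452 substitutions/site.
Under a molecular clock d = 2μt, so t = d/(2μ) = 0.556452 / (2 × 0.0143) = 19.46 Myr.

19.46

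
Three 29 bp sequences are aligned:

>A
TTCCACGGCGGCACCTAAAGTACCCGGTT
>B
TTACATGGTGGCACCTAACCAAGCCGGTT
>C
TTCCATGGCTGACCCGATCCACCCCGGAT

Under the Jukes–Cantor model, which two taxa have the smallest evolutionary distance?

A and B

A–B: 7/29 differ, p = 0.241, d = 0.291.
A–C: 11/29 differ, p = 0.379, d = 0.529.
B–C: 10/29 differ, p = 0.345, d = 0.462.
The smallest distance is between A and B.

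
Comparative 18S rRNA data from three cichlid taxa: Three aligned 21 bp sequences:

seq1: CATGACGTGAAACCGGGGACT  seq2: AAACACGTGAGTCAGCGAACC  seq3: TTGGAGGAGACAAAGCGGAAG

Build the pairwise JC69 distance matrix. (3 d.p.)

seq1–seq2: 9/21 sites differ → p ≈ 0.428571, d = −0.75 ln(1 − 0.571428) = 0.635472 ≈ 0.635.
seq1–seq3: 11/21 sites differ → p ≈ 0.52381, d = −0.75 ln(1 − 0.698413) = 0.899023 ≈ 0.899.
seq2–seq3: 12/21 sites differ → p ≈ 0.571429, d = −0.75 ln(1 − 0.761905) = 1.076314 ≈ 1.076.

d(seq1,seq2) = 0.635, d(seq1,seq3) = 0.899, d(seq2,seq3) = 1.076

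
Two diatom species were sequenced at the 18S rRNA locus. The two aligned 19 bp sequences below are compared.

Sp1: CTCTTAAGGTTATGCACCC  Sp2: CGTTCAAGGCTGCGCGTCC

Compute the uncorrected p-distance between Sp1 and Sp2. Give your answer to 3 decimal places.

0.421

The sequences differ at 8 of 19 positions (sites 2, 3, 5, 10, 12, 13, 16, 17).
p = 8/19 = 0.421052… ≈ 0.421 (to 3 d.p.).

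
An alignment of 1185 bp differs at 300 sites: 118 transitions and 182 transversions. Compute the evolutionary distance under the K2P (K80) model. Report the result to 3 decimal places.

P = 118/1185 ≈ 0.099578 and Q = 182/1185 ≈ 0.153586.
Under the Kimura two-parameter model, d = −½ ln(1 − 2P − Q) − ¼ ln(1 − 2Q).
1 − 2P − Q = 0.647258, giving −½ ln(0.647258) = 0.217505.
1 − 2Q = 0.692828, giving −¼ ln(0.692828) = 0.091743.
d = 0.217505 + 0.091743 = 0.309248.

0.309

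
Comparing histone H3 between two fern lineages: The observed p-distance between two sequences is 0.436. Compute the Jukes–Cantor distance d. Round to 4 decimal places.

d = −(3/4) ln(1 − 4p/3) = −0.75 ln(1 − 0.581333) = −0.75 ln(0.418667)
  = −0.75 × (-0.870679) = 0.653009 substitutions/site.

0.6530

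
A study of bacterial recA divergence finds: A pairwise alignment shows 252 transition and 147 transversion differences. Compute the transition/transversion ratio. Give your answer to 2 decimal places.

1.71

R = 252/147 = 1.714285… ≈ 1.71 (to 2 d.p.).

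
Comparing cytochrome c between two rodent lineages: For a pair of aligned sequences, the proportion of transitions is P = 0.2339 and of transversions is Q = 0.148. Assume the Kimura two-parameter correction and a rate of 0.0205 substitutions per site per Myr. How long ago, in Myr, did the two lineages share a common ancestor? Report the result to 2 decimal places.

Under the Kimura two-parameter model, d = −½ ln(1 − 2P − Q) − ¼ ln(1 − 2Q).
1 − 2P − Q = 0.3842, giving −½ ln(0.3842) = 0.478296.
1 − 2Q = 0.704, giving −¼ ln(0.704) = 0.087744.
d = 0.478296 + 0.087744 = 0.566040.
Under a molecular clock d = 2μt, so t = d/(2μ) = 0.566040 / (2 × 0.0205) = 13.81 Myr.

13.81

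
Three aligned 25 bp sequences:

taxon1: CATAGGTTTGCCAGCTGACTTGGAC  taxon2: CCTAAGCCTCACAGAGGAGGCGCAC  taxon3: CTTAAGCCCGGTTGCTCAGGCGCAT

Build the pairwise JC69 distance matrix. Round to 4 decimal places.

d(taxon1,taxon2) = 0.7662, d(taxon1,taxon3) = 1.0298, d(taxon2,taxon3) = 0.5716

taxon1–taxon2: 12/25 sites differ → p = 0.48, d = −0.75 ln(1 − 0.64) = 0.766238 ≈ 0.7662.
taxon1–taxon3: 14/25 sites differ → p = 0.56, d = −0.75 ln(1 − 0.746667) = 1.029788 ≈ 1.0298.
taxon2–taxon3: 10/25 sites differ → p = 0.4, d = −0.75 ln(1 − 0.533333) = 0.571605 ≈ 0.5716.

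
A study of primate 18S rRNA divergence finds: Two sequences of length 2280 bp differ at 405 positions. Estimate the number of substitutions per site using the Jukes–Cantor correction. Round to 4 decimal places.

0.2027

p = 405/2280 ≈ 0.177632.
d = −(3/4) ln(1 − 4p/3) = −0.75 ln(1 − 0.236843) = −0.75 ln(0.763157)
  = −0.75 × (-0.270292) = 0.202719 substitutions/site.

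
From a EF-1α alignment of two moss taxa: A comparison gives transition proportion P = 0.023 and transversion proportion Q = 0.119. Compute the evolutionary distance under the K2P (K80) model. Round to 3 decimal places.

0.158

Under the Kimura two-parameter model, d = −½ ln(1 − 2P − Q) − ¼ ln(1 − 2Q).
1 − 2P − Q = 0.835, giving −½ ln(0.835) = 0.090162.
1 − 2Q = 0.762, giving −¼ ln(0.762) = 0.067952.
d = 0.090162 + 0.067952 = 0.158114.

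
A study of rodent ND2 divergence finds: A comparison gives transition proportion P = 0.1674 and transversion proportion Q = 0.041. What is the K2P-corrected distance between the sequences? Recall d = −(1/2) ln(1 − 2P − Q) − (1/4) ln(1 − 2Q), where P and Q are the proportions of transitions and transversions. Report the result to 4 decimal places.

0.2570

Under the Kimura two-parameter model, d = −½ ln(1 − 2P − Q) − ¼ ln(1 − 2Q).
1 − 2P − Q = 0.6242, giving −½ ln(0.6242) = 0.235642.
1 − 2Q = 0.918, giving −¼ ln(0.918) = 0.021389.
d = 0.235642 + 0.021389 = 0.257031.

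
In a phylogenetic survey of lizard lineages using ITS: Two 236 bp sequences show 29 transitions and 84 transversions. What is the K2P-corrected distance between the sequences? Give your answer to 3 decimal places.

0.771

P = 29/236 ≈ 0.122881 and Q = 84/236 ≈ 0.355932.
Under the Kimura two-parameter model, d = −½ ln(1 − 2P − Q) − ¼ ln(1 − 2Q).
1 − 2P − Q = 0.398306, giving −½ ln(0.398306) = 0.460267.
1 − 2Q = 0.288136, giving −¼ ln(0.288136) = 0.311081.
d = 0.460267 + 0.311081 = 0.771348.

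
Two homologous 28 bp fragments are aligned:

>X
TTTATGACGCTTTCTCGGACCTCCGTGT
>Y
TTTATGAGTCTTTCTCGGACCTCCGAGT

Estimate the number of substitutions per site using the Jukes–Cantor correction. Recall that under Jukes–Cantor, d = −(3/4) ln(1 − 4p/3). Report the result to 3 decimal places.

The sequences differ at 3 of 28 sites (8, 9, 26), so p = 3/28 ≈ 0.107143.
d = −(3/4) ln(1 − 4p/3) = −0.75 ln(1 − 0.142857) = −0.75 ln(0.857143)
  = −0.75 × (-0.154151) = 0.115613 substitutions/site.

0.116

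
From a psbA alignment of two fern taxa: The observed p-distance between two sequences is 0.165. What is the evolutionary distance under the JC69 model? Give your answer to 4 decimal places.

0.1863

d = −(3/4) ln(1 − 4p/3) = −0.75 ln(1 − 0.22) = −0.75 ln(0.78)
  = −0.75 × (-0.248461) = 0.186346 substitutions/site.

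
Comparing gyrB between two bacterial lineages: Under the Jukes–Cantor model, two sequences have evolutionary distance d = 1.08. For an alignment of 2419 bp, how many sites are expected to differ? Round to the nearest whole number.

1384

Invert JC69: p = (3/4)(1 − e^(−4d/3)) = 0.75 × (1 − e^(-1.44)) = 0.75 × (1 − 0.236928) = 0.572304.
Expected differing sites = pL ≈ 0.572304 × 2419 = 1384.403376 ≈ 1384.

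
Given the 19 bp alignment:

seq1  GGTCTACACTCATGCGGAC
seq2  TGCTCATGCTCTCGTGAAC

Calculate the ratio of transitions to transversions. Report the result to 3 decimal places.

Transitions are A↔G and C↔T; transversions are all other mismatches.
Transitions: 8. Transversions: 2.
R = 8/2 = 4.000.

4.000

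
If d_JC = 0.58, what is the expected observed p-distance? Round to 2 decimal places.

0.40

p = (3/4)(1 − e^(−4d/3)) = 0.75 × (1 − e^(-0.773333)) = 0.75 × (1 − 0.461472) = 0.403896.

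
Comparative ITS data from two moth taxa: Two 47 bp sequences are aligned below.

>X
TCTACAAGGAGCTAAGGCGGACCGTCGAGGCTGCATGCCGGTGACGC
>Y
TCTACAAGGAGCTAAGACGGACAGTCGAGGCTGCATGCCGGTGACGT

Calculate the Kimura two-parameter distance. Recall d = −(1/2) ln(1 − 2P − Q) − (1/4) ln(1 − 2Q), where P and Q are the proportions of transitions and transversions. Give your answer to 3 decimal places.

0.067

Of 47 sites, 2 differences are transitions and 1 are transversions, so P = 2/47 ≈ 0.042553 and Q = 1/47 ≈ 0.021277.
Under the Kimura two-parameter model, d = −½ ln(1 − 2P − Q) − ¼ ln(1 − 2Q).
1 − 2P − Q = 0.893617, giving −½ ln(0.893617) = 0.056239.
1 − 2Q = 0.957446, giving −¼ ln(0.957446) = 0.010871.
d = 0.056239 + 0.010871 = 0.067110.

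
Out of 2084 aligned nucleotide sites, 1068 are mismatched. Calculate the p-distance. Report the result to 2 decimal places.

p = 1068/2084 = 0.512476… ≈ 0.51 (to 2 d.p.).

0.51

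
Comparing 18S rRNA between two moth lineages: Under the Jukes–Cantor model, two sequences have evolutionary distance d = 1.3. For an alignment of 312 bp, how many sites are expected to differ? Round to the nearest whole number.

Invert JC69: p = (3/4)(1 − e^(−4d/3)) = 0.75 × (1 − e^(-1.733333)) = 0.75 × (1 − 0.176695) = 0.617479.
Expected differing sites = pL ≈ 0.617479 × 312 = 192.653448 ≈ 193.

193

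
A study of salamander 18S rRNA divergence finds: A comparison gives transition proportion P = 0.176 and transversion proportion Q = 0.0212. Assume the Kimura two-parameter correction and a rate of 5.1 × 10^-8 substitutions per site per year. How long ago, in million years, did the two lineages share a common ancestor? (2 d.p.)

2.40

Under the Kimura two-parameter model, d = −½ ln(1 − 2P − Q) − ¼ ln(1 − 2Q).
1 − 2P − Q = 0.6268, giving −½ ln(0.6268) = 0.233564.
1 − 2Q = 0.9576, giving −¼ ln(0.9576) = 0.010831.
d = 0.233564 + 0.010831 = 0.244395.
Under a molecular clock d = 2μt, so t = d/(2μ) = 0.244395 / (2 × 5.1 × 10^-8) = 2.40 million years.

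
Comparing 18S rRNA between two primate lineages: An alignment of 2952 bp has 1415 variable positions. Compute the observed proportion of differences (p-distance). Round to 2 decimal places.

p = 1415/2952 = 0.479336… ≈ 0.48 (to 2 d.p.).

0.48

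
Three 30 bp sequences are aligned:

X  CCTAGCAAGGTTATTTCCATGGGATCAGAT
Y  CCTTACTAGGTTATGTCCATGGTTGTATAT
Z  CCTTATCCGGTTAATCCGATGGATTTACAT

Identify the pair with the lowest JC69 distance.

X and Y

X–Y: 9/30 differ, p = 0.300, d = 0.383.
X–Z: 12/30 differ, p = 0.400, d = 0.572.
Y–Z: 10/30 differ, p = 0.333, d = 0.441.
The smallest distance is between X and Y.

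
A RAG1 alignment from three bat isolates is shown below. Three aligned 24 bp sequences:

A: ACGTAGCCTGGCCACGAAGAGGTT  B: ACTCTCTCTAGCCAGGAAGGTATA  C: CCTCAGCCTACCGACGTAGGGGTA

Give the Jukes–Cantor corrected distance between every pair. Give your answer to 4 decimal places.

d(A,B) = 0.7083, d(A,C) = 0.5199, d(B,C) = 0.6082

A–B: 11/24 sites differ → p ≈ 0.458333, d = −0.75 ln(1 − 0.611111) = 0.708346 ≈ 0.7083.
A–C: 9/24 sites differ → p = 0.375, d = −0.75 ln(1 − 0.5) = 0.519860 ≈ 0.5199.
B–C: 10/24 sites differ → p ≈ 0.416667, d = −0.75 ln(1 − 0.555556) = 0.608198 ≈ 0.6082.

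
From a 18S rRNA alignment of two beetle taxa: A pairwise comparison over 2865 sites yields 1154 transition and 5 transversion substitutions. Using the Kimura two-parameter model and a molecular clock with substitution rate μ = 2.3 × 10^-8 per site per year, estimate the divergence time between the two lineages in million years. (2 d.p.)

P = 1154/2865 ≈ 0.402792 and Q = 5/2865 ≈ 0.001745.
Under the Kimura two-parameter model, d = −½ ln(1 − 2P − Q) − ¼ ln(1 − 2Q).
1 − 2P − Q = 0.192671, giving −½ ln(0.192671) = 0.823386.
1 − 2Q = 0.99651, giving −¼ ln(0.99651) = 0.000874.
d = 0.823386 + 0.000874 = 0.824260.
Under a molecular clock d = 2μt, so t = d/(2μ) = 0.824260 / (2 × 2.3 × 10^-8) = 17.92 million years.

17.92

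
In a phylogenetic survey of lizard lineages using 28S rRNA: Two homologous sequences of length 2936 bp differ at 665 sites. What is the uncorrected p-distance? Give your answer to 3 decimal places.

0.226

p = 665/2936 = 0.226498… ≈ 0.226 (to 3 d.p.).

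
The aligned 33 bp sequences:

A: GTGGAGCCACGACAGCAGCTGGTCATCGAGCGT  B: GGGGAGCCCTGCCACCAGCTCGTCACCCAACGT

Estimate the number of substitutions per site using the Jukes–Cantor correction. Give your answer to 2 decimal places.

0.34

The sequences differ at 9 of 33 sites (2, 9, 10, 12, 15, 21, 26, 28, 30), so p = 9/33 ≈ 0.272727.
d = −(3/4) ln(1 − 4p/3) = −0.75 ln(1 − 0.363636) = −0.75 ln(0.636364)
  = −0.75 × (-0.451985) = 0.338989 substitutions/site.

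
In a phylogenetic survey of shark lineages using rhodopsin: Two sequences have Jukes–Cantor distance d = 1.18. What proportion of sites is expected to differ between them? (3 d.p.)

0.594

p = (3/4)(1 − e^(−4d/3)) = 0.75 × (1 − e^(-1.573333)) = 0.75 × (1 − 0.207353) = 0.594485.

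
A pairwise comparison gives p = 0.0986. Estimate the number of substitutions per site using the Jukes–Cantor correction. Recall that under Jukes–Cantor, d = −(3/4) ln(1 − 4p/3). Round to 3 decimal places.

0.106

d = −(3/4) ln(1 − 4p/3) = −0.75 ln(1 − 0.131467) = −0.75 ln(0.868533)
  = −0.75 × (-0.140950) = 0.105713 substitutions/site.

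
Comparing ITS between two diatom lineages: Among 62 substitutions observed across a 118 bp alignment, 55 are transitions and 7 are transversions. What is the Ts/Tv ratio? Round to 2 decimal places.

7.86

R = 55/7 = 7.857142… ≈ 7.86 (to 2 d.p.).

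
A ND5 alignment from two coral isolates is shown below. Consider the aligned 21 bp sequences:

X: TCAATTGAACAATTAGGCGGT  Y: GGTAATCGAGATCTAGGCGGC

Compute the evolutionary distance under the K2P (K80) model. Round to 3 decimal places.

Of 21 sites, 3 differences are transitions and 7 are transversions, so P = 3/21 ≈ 0.142857 and Q = 7/21 ≈ 0.333333.
Under the Kimura two-parameter model, d = −½ ln(1 − 2P − Q) − ¼ ln(1 − 2Q).
1 − 2P − Q = 0.380953, giving −½ ln(0.380953) = 0.482540.
1 − 2Q = 0.333334, giving −¼ ln(0.333334) = 0.274653.
d = 0.482540 + 0.274653 = 0.757193.

0.757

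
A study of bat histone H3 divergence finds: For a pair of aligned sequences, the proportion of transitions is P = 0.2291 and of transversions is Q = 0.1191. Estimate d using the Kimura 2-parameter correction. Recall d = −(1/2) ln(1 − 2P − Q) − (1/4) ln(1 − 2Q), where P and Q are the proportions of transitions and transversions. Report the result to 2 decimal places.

Under the Kimura two-parameter model, d = −½ ln(1 − 2P − Q) − ¼ ln(1 − 2Q).
1 − 2P − Q = 0.4227, giving −½ ln(0.4227) = 0.430546.
1 − 2Q = 0.7618, giving −¼ ln(0.7618) = 0.068018.
d = 0.430546 + 0.068018 = 0.498564.

0.50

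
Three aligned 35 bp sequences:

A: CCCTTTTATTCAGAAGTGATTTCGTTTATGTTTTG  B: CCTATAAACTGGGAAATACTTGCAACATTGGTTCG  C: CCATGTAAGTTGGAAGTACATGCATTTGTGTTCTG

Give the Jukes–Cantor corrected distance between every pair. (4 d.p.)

d(A,B) = 0.8681, d(A,C) = 0.5128, d(B,C) = 0.6355

A–B: 18/35 sites differ → p ≈ 0.514286, d = −0.75 ln(1 − 0.685715) = 0.868091 ≈ 0.8681.
A–C: 13/35 sites differ → p ≈ 0.371429, d = −0.75 ln(1 − 0.495239) = 0.512753 ≈ 0.5128.
B–C: 15/35 sites differ → p ≈ 0.428571, d = −0.75 ln(1 − 0.571428) = 0.635472 ≈ 0.6355.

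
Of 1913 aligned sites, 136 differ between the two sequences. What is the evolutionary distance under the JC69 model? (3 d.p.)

p = 136/1913 ≈ 0.071093.
d = −(3/4) ln(1 − 4p/3) = −0.75 ln(1 − 0.094791) = −0.75 ln(0.905209)
  = −0.75 × (-0.099589) = 0.074692 substitutions/site.

0.075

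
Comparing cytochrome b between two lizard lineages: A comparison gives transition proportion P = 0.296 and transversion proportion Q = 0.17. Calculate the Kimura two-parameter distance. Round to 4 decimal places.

0.8216

Under the Kimura two-parameter model, d = −½ ln(1 − 2P − Q) − ¼ ln(1 − 2Q).
1 − 2P − Q = 0.238, giving −½ ln(0.238) = 0.717742.
1 − 2Q = 0.66, giving −¼ ln(0.66) = 0.103879.
d = 0.717742 + 0.103879 = 0.821621.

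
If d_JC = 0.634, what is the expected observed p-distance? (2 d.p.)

p = (3/4)(1 − e^(−4d/3)) = 0.75 × (1 − e^(-0.845333)) = 0.75 × (1 − 0.429414) = 0.427940.

0.43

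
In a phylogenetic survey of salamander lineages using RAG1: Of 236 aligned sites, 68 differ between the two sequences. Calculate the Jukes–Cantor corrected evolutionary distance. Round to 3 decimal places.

p = 68/236 ≈ 0.288136.
d = −(3/4) ln(1 − 4p/3) = −0.75 ln(1 − 0.384181) = −0.75 ln(0.615819)
  = −0.75 × (-0.484802) = 0.363602 substitutions/site.

0.364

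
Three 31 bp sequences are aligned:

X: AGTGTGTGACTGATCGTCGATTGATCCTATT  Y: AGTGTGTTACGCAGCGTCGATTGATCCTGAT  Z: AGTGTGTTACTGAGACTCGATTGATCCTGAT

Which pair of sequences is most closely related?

X–Y: 6/31 differ, p = 0.194, d = 0.224.
X–Z: 6/31 differ, p = 0.194, d = 0.224.
Y–Z: 4/31 differ, p = 0.129, d = 0.142.
The smallest distance is between Y and Z.

Y and Z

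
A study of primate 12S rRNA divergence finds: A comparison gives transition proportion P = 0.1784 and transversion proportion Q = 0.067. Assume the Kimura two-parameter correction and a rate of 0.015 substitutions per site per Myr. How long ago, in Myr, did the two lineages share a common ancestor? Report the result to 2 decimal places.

10.39

Under the Kimura two-parameter model, d = −½ ln(1 − 2P − Q) − ¼ ln(1 − 2Q).
1 − 2P − Q = 0.5762, giving −½ ln(0.5762) = 0.275650.
1 − 2Q = 0.866, giving −¼ ln(0.866) = 0.035968.
d = 0.275650 + 0.035968 = 0.311618.
Under a molecular clock d = 2μt, so t = d/(2μ) = 0.311618 / (2 × 0.015) = 10.39 Myr.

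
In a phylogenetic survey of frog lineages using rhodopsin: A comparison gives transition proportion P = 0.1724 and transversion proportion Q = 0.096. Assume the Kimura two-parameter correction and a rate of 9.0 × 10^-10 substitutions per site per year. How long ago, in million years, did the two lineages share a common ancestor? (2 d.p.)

Under the Kimura two-parameter model, d = −½ ln(1 − 2P − Q) − ¼ ln(1 − 2Q).
1 − 2P − Q = 0.5592, giving −½ ln(0.5592) = 0.290624.
1 − 2Q = 0.808, giving −¼ ln(0.808) = 0.053298.
d = 0.290624 + 0.053298 = 0.343922.
Under a molecular clock d = 2μt, so t = d/(2μ) = 0.343922 / (2 × 9.0 × 10^-10) = 191.07 million years.

191.07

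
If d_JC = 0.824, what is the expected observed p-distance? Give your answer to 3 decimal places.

0.500

p = (3/4)(1 − e^(−4d/3)) = 0.75 × (1 − e^(-1.098667)) = 0.75 × (1 − 0.333315) = 0.500014.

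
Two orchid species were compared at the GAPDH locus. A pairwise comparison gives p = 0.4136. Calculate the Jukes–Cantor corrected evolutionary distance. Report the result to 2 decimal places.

0.60

d = −(3/4) ln(1 − 4p/3) = −0.75 ln(1 − 0.551467) = −0.75 ln(0.448533)
  = −0.75 × (-0.801773) = 0.601330 substitutions/site.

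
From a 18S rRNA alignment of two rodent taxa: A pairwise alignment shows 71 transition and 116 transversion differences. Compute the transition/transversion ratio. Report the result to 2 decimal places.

R = 71/116 = 0.612068… ≈ 0.61 (to 2 d.p.).

0.61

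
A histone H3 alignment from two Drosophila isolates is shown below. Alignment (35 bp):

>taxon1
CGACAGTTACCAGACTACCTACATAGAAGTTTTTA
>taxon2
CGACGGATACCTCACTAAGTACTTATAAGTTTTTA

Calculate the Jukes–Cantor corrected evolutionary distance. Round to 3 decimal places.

The sequences differ at 8 of 35 sites (5, 7, 12, 13, 18, 19, 23, 26), so p = 8/35 ≈ 0.228571.
d = −(3/4) ln(1 − 4p/3) = −0.75 ln(1 − 0.304761) = −0.75 ln(0.695239)
  = −0.75 × (-0.363500) = 0.272625 substitutions/site.

0.273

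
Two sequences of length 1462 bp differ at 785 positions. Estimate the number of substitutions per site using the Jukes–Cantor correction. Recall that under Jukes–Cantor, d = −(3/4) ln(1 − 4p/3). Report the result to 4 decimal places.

0.9439

p = 785/1462 ≈ 0.536936.
d = −(3/4) ln(1 − 4p/3) = −0.75 ln(1 − 0.715915) = −0.75 ln(0.284085)
  = −0.75 × (-1.258482) = 0.943862 substitutions/site.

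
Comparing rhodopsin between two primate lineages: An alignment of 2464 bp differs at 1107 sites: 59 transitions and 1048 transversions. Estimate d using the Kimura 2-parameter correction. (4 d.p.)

P = 59/2464 ≈ 0.023945 and Q = 1048/2464 ≈ 0.425325.
Under the Kimura two-parameter model, d = −½ ln(1 − 2P − Q) − ¼ ln(1 − 2Q).
1 − 2P − Q = 0.526785, giving −½ ln(0.526785) = 0.320481.
1 − 2Q = 0.14935, giving −¼ ln(0.14935) = 0.475366.
d = 0.320481 + 0.475366 = 0.795847.

0.7958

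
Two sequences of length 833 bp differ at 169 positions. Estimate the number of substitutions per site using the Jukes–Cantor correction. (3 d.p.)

0.237

p = 169/833 ≈ 0.202881.
d = −(3/4) ln(1 − 4p/3) = −0.75 ln(1 − 0.270508) = −0.75 ln(0.729492)
  = −0.75 × (-0.315407) = 0.236555 substitutions/site.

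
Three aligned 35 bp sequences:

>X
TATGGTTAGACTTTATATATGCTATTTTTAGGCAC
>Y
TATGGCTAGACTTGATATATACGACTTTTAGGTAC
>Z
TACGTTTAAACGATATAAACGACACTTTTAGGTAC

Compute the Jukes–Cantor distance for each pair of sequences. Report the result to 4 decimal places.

d(X,Y) = 0.1946, d(X,Z) = 0.4073, d(Y,Z) = 0.4582

X–Y: 6/35 sites differ → p ≈ 0.171429, d = −0.75 ln(1 − 0.228572) = 0.194634 ≈ 0.1946.
X–Z: 11/35 sites differ → p ≈ 0.314286, d = −0.75 ln(1 − 0.419048) = 0.407315 ≈ 0.4073.
Y–Z: 12/35 sites differ → p ≈ 0.342857, d = −0.75 ln(1 − 0.457143) = 0.458182 ≈ 0.4582.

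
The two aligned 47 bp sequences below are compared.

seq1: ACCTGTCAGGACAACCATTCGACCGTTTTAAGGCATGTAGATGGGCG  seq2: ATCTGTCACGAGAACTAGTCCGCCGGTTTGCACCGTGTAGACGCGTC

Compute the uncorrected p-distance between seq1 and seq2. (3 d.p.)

0.362

The sequences differ at 17 of 47 positions.
p = 17/47 = 0.361702… ≈ 0.362 (to 3 d.p.).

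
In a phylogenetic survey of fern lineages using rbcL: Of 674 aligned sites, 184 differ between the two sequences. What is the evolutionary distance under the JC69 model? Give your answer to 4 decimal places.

p = 184/674 ≈ 0.272997.
d = −(3/4) ln(1 − 4p/3) = −0.75 ln(1 − 0.363996) = −0.75 ln(0.636004)
  = −0.75 × (-0.452550) = 0.339413 substitutions/site.

0.3394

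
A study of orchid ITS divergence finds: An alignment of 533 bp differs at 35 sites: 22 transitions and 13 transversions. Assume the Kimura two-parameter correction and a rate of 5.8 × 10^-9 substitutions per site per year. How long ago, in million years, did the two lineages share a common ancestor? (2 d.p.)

P = 22/533 ≈ 0.041276 and Q = 13/533 ≈ 0.02439.
Under the Kimura two-parameter model, d = −½ ln(1 − 2P − Q) − ¼ ln(1 − 2Q).
1 − 2P − Q = 0.893058, giving −½ ln(0.893058) = 0.056552.
1 − 2Q = 0.95122, giving −¼ ln(0.95122) = 0.012502.
d = 0.056552 + 0.012502 = 0.069054.
Under a molecular clock d = 2μt, so t = d/(2μ) = 0.069054 / (2 × 5.8 × 10^-9) = 5.95 million years.

5.95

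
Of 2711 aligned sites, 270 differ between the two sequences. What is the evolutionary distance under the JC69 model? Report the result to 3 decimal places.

0.107

p = 270/2711 ≈ 0.099594.
d = −(3/4) ln(1 − 4p/3) = −0.75 ln(1 − 0.132792) = −0.75 ln(0.867208)
  = −0.75 × (-0.142476) = 0.106857 substitutions/site.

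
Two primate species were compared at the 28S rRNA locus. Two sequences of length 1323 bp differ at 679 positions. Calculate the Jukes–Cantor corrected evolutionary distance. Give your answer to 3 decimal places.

p = 679/1323 ≈ 0.513228.
d = −(3/4) ln(1 − 4p/3) = −0.75 ln(1 − 0.684304) = −0.75 ln(0.315696)
  = −0.75 × (-1.152976) = 0.864732 substitutions/site.

0.865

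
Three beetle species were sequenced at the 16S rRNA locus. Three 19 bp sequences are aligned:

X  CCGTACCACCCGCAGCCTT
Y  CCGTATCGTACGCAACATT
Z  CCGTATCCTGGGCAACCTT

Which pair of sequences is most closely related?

Y and Z

X–Y: 6/19 differ, p = 0.316, d = 0.410.
X–Z: 6/19 differ, p = 0.316, d = 0.410.
Y–Z: 4/19 differ, p = 0.211, d = 0.247.
The smallest distance is between Y and Z.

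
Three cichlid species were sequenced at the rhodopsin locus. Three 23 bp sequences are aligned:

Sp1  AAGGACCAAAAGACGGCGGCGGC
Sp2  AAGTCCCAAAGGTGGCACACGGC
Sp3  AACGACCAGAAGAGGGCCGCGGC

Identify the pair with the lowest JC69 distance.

Sp1–Sp2: 9/23 differ, p = 0.391, d = 0.553.
Sp1–Sp3: 4/23 differ, p = 0.174, d = 0.198.
Sp2–Sp3: 9/23 differ, p = 0.391, d = 0.553.
The smallest distance is between Sp1 and Sp3.

Sp1 and Sp3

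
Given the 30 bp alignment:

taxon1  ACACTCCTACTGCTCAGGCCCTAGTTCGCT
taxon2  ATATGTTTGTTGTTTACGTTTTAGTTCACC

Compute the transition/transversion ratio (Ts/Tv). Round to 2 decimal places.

Transitions are A↔G and C↔T; transversions are all other mismatches.
Transitions: 13. Transversions: 2.
R = 13/2 = 6.50.

6.50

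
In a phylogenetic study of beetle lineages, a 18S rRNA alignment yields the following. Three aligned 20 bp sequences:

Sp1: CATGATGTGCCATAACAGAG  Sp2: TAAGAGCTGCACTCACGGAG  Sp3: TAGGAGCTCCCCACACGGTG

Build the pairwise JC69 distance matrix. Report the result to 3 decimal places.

d(Sp1,Sp2) = 0.572, d(Sp1,Sp3) = 0.824, d(Sp2,Sp3) = 0.304

Sp1–Sp2: 8/20 sites differ → p = 0.4, d = −0.75 ln(1 − 0.533333) = 0.571605 ≈ 0.572.
Sp1–Sp3: 10/20 sites differ → p = 0.5, d = −0.75 ln(1 − 0.666667) = 0.823960 ≈ 0.824.
Sp2–Sp3: 5/20 sites differ → p = 0.25, d = −0.75 ln(1 − 0.333333) = 0.304098 ≈ 0.304.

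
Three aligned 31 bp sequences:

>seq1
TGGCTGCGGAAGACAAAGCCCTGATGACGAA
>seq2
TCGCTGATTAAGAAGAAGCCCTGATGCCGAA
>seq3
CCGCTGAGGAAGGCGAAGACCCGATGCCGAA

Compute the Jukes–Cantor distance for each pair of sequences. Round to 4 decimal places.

d(seq1,seq2) = 0.2687, d(seq1,seq3) = 0.3163, d(seq2,seq3) = 0.2687

seq1–seq2: 7/31 sites differ → p ≈ 0.225806, d = −0.75 ln(1 − 0.301075) = 0.268659 ≈ 0.2687.
seq1–seq3: 8/31 sites differ → p ≈ 0.258065, d = −0.75 ln(1 − 0.344087) = 0.316295 ≈ 0.3163.
seq2–seq3: 7/31 sites differ → p ≈ 0.225806, d = −0.75 ln(1 − 0.301075) = 0.268659 ≈ 0.2687.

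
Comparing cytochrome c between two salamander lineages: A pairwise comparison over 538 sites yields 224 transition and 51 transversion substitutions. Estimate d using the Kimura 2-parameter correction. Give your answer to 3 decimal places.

P = 224/538 ≈ 0.416357 and Q = 51/538 ≈ 0.094796.
Under the Kimura two-parameter model, d = −½ ln(1 − 2P − Q) − ¼ ln(1 − 2Q).
1 − 2P − Q = 0.07249, giving −½ ln(0.07249) = 1.312153.
1 − 2Q = 0.810408, giving −¼ ln(0.810408) = 0.052554.
d = 1.312153 + 0.052554 = 1.364707.

1.365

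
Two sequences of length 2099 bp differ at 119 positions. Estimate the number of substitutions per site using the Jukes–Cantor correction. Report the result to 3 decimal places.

0.059

p = 119/2099 ≈ 0.056694.
d = −(3/4) ln(1 − 4p/3) = −0.75 ln(1 − 0.075592) = −0.75 ln(0.924408)
  = −0.75 × (-0.078602) = 0.058952 substitutions/site.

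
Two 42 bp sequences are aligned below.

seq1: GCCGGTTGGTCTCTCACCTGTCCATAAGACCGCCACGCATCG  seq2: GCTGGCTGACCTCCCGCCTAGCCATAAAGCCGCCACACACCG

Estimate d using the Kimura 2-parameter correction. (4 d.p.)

Of 42 sites, 11 differences are transitions and 1 are transversions, so P = 11/42 ≈ 0.261905 and Q = 1/42 ≈ 0.02381.
Under the Kimura two-parameter model, d = −½ ln(1 − 2P − Q) − ¼ ln(1 − 2Q).
1 − 2P − Q = 0.45238, giving −½ ln(0.45238) = 0.396616.
1 − 2Q = 0.95238, giving −¼ ln(0.95238) = 0.012198.
d = 0.396616 + 0.012198 = 0.408814.

0.4088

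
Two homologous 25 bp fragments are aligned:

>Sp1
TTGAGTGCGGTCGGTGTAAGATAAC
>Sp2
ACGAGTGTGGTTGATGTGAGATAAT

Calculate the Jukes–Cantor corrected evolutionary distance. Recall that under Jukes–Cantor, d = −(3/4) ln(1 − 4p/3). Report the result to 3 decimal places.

The sequences differ at 7 of 25 sites (1, 2, 8, 12, 14, 18, 25), so p = 7/25 = 0.28.
d = −(3/4) ln(1 − 4p/3) = −0.75 ln(1 − 0.373333) = −0.75 ln(0.626667)
  = −0.75 × (-0.467340) = 0.350505 substitutions/site.

0.351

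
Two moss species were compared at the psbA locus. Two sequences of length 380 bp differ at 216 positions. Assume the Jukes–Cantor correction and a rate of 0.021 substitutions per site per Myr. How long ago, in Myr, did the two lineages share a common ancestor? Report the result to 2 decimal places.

p = 216/380 ≈ 0.568421.
d = −(3/4) ln(1 − 4p/3) = −0.75 ln(1 − 0.757895) = −0.75 ln(0.242105)
  = −0.75 × (-1.418384) = 1.063788 substitutions/site.
Under a molecular clock d = 2μt, so t = d/(2μ) = 1.063788 / (2 × 0.021) = 25.33 Myr.

25.33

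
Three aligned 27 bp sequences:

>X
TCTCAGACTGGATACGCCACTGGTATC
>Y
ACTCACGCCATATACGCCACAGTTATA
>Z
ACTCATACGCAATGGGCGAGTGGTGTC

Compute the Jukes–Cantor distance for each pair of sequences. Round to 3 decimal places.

d(X,Y) = 0.441, d(X,Z) = 0.511, d(Y,Z) = 0.770

X–Y: 9/27 sites differ → p ≈ 0.333333, d = −0.75 ln(1 − 0.444444) = 0.440839 ≈ 0.441.
X–Z: 10/27 sites differ → p ≈ 0.37037, d = −0.75 ln(1 − 0.493827) = 0.510658 ≈ 0.511.
Y–Z: 13/27 sites differ → p ≈ 0.481481, d = −0.75 ln(1 − 0.641975) = 0.770364 ≈ 0.770.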